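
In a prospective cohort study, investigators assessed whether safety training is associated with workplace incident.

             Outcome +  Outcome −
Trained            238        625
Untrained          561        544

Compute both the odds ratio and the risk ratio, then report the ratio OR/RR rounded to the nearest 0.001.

0.680

Cells: a = 238, b = 625, c = 561, d = 544.
OR = (238·544)/(625·561) = 129472/350625 = 0.36926
Risk in exposed = 238/863 = 0.27578; risk in unexposed = 561/1105 = 0.50769; RR = 0.54321
OR/RR = 0.36926 / 0.54321 = 0.67978
The outcome is not rare, so the OR lies further from 1 than the RR.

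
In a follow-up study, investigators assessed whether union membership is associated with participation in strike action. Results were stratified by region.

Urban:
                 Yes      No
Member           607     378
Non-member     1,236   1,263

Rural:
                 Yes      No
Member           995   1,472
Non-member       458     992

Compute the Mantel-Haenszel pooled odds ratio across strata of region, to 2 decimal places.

OR_MH = Σ(aᵢdᵢ/nᵢ) / Σ(bᵢcᵢ/nᵢ), where nᵢ is the stratum total.
Stratum 1 (Urban): n = 3484; a·d/n = 607·1263/3484 = 220.0462; b·c/n = 378·1236/3484 = 134.1010
Stratum 2 (Rural): n = 3917; a·d/n = 995·992/3917 = 251.9888; b·c/n = 1472·458/3917 = 172.1154
OR_MH = (220.0462 + 251.9888) / (134.1010 + 172.1154) = 472.0350 / 306.2164 = 1.54151

1.54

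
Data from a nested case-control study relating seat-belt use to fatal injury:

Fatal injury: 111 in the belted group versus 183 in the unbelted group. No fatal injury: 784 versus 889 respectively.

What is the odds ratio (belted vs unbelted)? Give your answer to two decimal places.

0.69

From the description: a = 111, b = 784, c = 183, d = 889.
OR = (a·d)/(b·c) = (111 × 889) / (784 × 183) = 98679 / 143472 = 0.68779
Exposure is associated with lower odds of fatal injury (OR = 0.69 < 1).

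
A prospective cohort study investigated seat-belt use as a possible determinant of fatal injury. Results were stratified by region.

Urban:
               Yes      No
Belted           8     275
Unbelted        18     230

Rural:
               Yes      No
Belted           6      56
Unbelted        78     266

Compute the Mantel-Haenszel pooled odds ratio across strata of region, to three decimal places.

OR_MH = Σ(aᵢdᵢ/nᵢ) / Σ(bᵢcᵢ/nᵢ), where nᵢ is the stratum total.
Stratum 1 (Urban): n = 531; a·d/n = 8·230/531 = 3.4652; b·c/n = 275·18/531 = 9.3220
Stratum 2 (Rural): n = 406; a·d/n = 6·266/406 = 3.9310; b·c/n = 56·78/406 = 10.7586
OR_MH = (3.4652 + 3.9310) / (9.3220 + 10.7586) = 7.3962 / 20.0807 = 0.36832

0.368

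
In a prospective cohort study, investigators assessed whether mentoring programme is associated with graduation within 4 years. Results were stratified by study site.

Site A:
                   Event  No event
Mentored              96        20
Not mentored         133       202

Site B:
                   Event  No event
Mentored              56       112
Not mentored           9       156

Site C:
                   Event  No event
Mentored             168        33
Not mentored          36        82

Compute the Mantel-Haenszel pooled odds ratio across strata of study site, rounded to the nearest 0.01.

OR_MH = Σ(aᵢdᵢ/nᵢ) / Σ(bᵢcᵢ/nᵢ), where nᵢ is the stratum total.
Stratum 1 (Site A): n = 451; a·d/n = 96·202/451 = 42.9978; b·c/n = 20·133/451 = 5.8980
Stratum 2 (Site B): n = 333; a·d/n = 56·156/333 = 26.2342; b·c/n = 112·9/333 = 3.0270
Stratum 3 (Site C): n = 319; a·d/n = 168·82/319 = 43.1850; b·c/n = 33·36/319 = 3.7241
OR_MH = (42.9978 + 26.2342 + 43.1850) / (5.8980 + 3.0270 + 3.7241) = 112.4170 / 12.6492 = 8.88730

8.89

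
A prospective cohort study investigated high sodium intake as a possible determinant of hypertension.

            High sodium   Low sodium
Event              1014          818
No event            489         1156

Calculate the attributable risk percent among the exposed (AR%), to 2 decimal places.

Reading the table with exposure as columns: a = 1014 (High sodium, case), b = 489 (High sodium, non-case), c = 818 (Low sodium, case), d = 1156.
Risk in exposed = 1014/1503 = 0.67465; risk in unexposed = 818/1974 = 0.41439.
RR = 0.67465/0.41439 = 1.62807
AR% = (RR − 1)/RR × 100 = (1.62807 − 1)/1.62807 × 100 = 38.5775%

38.58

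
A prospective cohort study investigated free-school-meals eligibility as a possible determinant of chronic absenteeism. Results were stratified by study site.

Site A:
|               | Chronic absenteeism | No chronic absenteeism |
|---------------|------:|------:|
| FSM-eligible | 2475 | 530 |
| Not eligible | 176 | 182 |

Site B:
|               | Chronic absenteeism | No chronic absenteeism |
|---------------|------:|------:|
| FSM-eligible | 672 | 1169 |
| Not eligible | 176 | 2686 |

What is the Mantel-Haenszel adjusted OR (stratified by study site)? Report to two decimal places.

OR_MH = Σ(aᵢdᵢ/nᵢ) / Σ(bᵢcᵢ/nᵢ), where nᵢ is the stratum total.
Stratum 1 (Site A): n = 3363; a·d/n = 2475·182/3363 = 133.9429; b·c/n = 530·176/3363 = 27.7371
Stratum 2 (Site B): n = 4703; a·d/n = 672·2686/4703 = 383.7959; b·c/n = 1169·176/4703 = 43.7474
OR_MH = (133.9429 + 383.7959) / (27.7371 + 43.7474) = 517.7388 / 71.4845 = 7.24267

7.24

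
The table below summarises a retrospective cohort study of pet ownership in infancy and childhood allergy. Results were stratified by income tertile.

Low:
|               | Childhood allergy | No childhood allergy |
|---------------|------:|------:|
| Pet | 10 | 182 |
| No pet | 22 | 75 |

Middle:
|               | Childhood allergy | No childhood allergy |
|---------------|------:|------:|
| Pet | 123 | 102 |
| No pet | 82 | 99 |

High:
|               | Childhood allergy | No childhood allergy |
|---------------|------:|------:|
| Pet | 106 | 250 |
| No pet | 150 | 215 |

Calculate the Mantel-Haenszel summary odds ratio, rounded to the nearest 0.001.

0.742

OR_MH = Σ(aᵢdᵢ/nᵢ) / Σ(bᵢcᵢ/nᵢ), where nᵢ is the stratum total.
Stratum 1 (Low): n = 289; a·d/n = 10·75/289 = 2.5952; b·c/n = 182·22/289 = 13.8547
Stratum 2 (Middle): n = 406; a·d/n = 123·99/406 = 29.9926; b·c/n = 102·82/406 = 20.6010
Stratum 3 (High): n = 721; a·d/n = 106·215/721 = 31.6089; b·c/n = 250·150/721 = 52.0111
OR_MH = (2.5952 + 29.9926 + 31.6089) / (13.8547 + 20.6010 + 52.0111) = 64.1966 / 86.4668 = 0.74244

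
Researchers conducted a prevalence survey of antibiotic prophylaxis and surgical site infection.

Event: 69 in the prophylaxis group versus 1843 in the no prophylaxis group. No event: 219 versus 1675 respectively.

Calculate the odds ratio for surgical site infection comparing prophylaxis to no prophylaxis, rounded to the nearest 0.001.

From the description: a = 69, b = 219, c = 1843, d = 1675.
OR = (a·d)/(b·c) = (69 × 1675) / (219 × 1843) = 115575 / 403617 = 0.28635
Exposure is associated with lower odds of surgical site infection (OR = 0.29 < 1).

0.286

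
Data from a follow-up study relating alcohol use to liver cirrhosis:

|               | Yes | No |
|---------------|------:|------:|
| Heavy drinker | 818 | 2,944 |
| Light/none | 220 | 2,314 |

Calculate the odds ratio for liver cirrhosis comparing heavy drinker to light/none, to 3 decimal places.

2.923

Cells: a = 818, b = 2944, c = 220, d = 2314.
OR = (a·d)/(b·c) = (818 × 2314) / (2944 × 220) = 1892852 / 647680 = 2.92251
The odds of liver cirrhosis are about 2.92 times as high in the heavy drinker group.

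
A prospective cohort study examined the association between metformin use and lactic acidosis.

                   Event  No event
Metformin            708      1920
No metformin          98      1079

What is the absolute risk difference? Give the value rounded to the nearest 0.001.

Cells: a = 708, b = 1920, c = 98, d = 1079.
Risk in exposed = 708/2628 = 0.269406; risk in unexposed = 98/1177 = 0.083263.
Risk difference = 0.269406 − 0.083263 = 0.186144

0.186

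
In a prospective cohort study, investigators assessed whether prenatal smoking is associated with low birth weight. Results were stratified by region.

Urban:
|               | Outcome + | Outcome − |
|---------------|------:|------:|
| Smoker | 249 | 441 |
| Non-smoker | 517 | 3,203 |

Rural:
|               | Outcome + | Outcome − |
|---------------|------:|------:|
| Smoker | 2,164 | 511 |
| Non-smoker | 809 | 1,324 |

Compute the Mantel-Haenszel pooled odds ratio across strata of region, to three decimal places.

OR_MH = Σ(aᵢdᵢ/nᵢ) / Σ(bᵢcᵢ/nᵢ), where nᵢ is the stratum total.
Stratum 1 (Urban): n = 4410; a·d/n = 249·3203/4410 = 180.8497; b·c/n = 441·517/4410 = 51.7000
Stratum 2 (Rural): n = 4808; a·d/n = 2164·1324/4808 = 595.9101; b·c/n = 511·809/4808 = 85.9815
OR_MH = (180.8497 + 595.9101) / (51.7000 + 85.9815) = 776.7598 / 137.6815 = 5.64172

5.642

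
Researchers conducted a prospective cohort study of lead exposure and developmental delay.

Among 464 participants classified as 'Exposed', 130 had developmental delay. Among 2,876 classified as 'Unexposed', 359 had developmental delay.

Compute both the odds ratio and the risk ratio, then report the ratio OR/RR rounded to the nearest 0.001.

1.216

From the description: a = 130, b = 334, c = 359, d = 2517.
OR = (130·2517)/(334·359) = 327210/119906 = 2.72889
Risk in exposed = 130/464 = 0.28017; risk in unexposed = 359/2876 = 0.12483; RR = 2.24450
OR/RR = 2.72889 / 2.24450 = 1.21581
The outcome is not rare, so the OR lies further from 1 than the RR.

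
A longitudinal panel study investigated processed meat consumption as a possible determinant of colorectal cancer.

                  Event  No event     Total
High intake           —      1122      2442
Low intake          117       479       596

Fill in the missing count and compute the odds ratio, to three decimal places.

4.816

The missing cell is in the exposed row: 2442 − 1122 = 1320.
So a = 1320, b = 1122, c = 117, d = 479.
OR = (a·d)/(b·c) = (1320 × 479) / (1122 × 117) = 632280 / 131274 = 4.81649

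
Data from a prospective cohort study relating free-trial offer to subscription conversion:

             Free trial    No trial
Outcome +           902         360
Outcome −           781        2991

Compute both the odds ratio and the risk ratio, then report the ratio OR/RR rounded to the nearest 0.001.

Reading the table with exposure as columns: a = 902 (Free trial, case), b = 781 (Free trial, non-case), c = 360 (No trial, case), d = 2991.
OR = (902·2991)/(781·360) = 2697882/281160 = 9.59554
Risk in exposed = 902/1683 = 0.53595; risk in unexposed = 360/3351 = 0.10743; RR = 4.98878
OR/RR = 9.59554 / 4.98878 = 1.92342
The outcome is not rare, so the OR lies further from 1 than the RR.

1.923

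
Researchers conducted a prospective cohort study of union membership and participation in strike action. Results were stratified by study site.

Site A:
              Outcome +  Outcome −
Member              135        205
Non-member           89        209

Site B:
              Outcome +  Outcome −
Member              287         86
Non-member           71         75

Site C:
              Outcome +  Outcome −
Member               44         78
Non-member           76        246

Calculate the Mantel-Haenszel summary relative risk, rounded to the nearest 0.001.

RR_MH = Σ(aᵢ·n₀ᵢ/nᵢ) / Σ(cᵢ·n₁ᵢ/nᵢ), with n₁ᵢ = aᵢ+bᵢ (exposed), n₀ᵢ = cᵢ+dᵢ (unexposed), nᵢ = n₁ᵢ+n₀ᵢ.
Stratum 1 (Site A): n₁ = 340, n₀ = 298, n = 638; a·n₀/n = 135·298/638 = 63.0564; c·n₁/n = 89·340/638 = 47.4295
Stratum 2 (Site B): n₁ = 373, n₀ = 146, n = 519; a·n₀/n = 287·146/519 = 80.7360; c·n₁/n = 71·373/519 = 51.0270
Stratum 3 (Site C): n₁ = 122, n₀ = 322, n = 444; a·n₀/n = 44·322/444 = 31.9099; c·n₁/n = 76·122/444 = 20.8829
RR_MH = (63.0564 + 80.7360 + 31.9099) / (47.4295 + 51.0270 + 20.8829) = 175.7024 / 119.3393 = 1.47229

1.472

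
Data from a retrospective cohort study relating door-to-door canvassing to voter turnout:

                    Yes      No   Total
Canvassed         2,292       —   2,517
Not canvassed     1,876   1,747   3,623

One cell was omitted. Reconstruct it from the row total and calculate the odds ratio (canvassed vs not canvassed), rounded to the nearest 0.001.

9.486

The missing cell is in the exposed row: 2517 − 2292 = 225.
So a = 2292, b = 225, c = 1876, d = 1747.
OR = (a·d)/(b·c) = (2292 × 1747) / (225 × 1876) = 4004124 / 422100 = 9.48620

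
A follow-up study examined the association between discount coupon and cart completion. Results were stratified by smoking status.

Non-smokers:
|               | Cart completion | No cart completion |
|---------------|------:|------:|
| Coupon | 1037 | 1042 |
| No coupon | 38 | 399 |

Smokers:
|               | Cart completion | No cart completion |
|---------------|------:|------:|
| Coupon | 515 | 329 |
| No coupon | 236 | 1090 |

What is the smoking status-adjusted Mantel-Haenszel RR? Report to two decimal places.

RR_MH = Σ(aᵢ·n₀ᵢ/nᵢ) / Σ(cᵢ·n₁ᵢ/nᵢ), with n₁ᵢ = aᵢ+bᵢ (exposed), n₀ᵢ = cᵢ+dᵢ (unexposed), nᵢ = n₁ᵢ+n₀ᵢ.
Stratum 1 (Non-smokers): n₁ = 2079, n₀ = 437, n = 2516; a·n₀/n = 1037·437/2516 = 180.1149; c·n₁/n = 38·2079/2516 = 31.3998
Stratum 2 (Smokers): n₁ = 844, n₀ = 1326, n = 2170; a·n₀/n = 515·1326/2170 = 314.6959; c·n₁/n = 236·844/2170 = 91.7899
RR_MH = (180.1149 + 314.6959) / (31.3998 + 91.7899) = 494.8107 / 123.1897 = 4.01666

4.02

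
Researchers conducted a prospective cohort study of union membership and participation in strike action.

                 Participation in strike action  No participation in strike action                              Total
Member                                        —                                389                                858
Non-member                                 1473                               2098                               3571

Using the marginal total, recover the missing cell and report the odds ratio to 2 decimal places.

1.72

The missing cell is in the exposed row: 858 − 389 = 469.
So a = 469, b = 389, c = 1473, d = 2098.
OR = (a·d)/(b·c) = (469 × 2098) / (389 × 1473) = 983962 / 572997 = 1.71722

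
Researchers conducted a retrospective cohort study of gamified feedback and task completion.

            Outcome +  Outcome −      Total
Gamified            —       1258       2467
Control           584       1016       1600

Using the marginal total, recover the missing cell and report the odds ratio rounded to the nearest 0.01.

The missing cell is in the exposed row: 2467 − 1258 = 1209.
So a = 1209, b = 1258, c = 584, d = 1016.
OR = (a·d)/(b·c) = (1209 × 1016) / (1258 × 584) = 1228344 / 734672 = 1.67196

1.67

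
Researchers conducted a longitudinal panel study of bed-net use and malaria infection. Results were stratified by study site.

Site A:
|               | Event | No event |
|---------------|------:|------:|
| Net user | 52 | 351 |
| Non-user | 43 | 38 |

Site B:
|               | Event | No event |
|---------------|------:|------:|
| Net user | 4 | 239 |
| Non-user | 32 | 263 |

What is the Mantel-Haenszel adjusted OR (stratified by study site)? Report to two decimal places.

OR_MH = Σ(aᵢdᵢ/nᵢ) / Σ(bᵢcᵢ/nᵢ), where nᵢ is the stratum total.
Stratum 1 (Site A): n = 484; a·d/n = 52·38/484 = 4.0826; b·c/n = 351·43/484 = 31.1839
Stratum 2 (Site B): n = 538; a·d/n = 4·263/538 = 1.9554; b·c/n = 239·32/538 = 14.2156
OR_MH = (4.0826 + 1.9554) / (31.1839 + 14.2156) = 6.0380 / 45.3995 = 0.13300

0.13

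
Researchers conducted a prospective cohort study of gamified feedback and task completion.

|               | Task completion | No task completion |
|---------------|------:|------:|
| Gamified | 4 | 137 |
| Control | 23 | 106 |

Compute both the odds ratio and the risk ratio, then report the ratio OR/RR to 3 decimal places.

Cells: a = 4, b = 137, c = 23, d = 106.
OR = (4·106)/(137·23) = 424/3151 = 0.13456
Risk in exposed = 4/141 = 0.02837; risk in unexposed = 23/129 = 0.17829; RR = 0.15911
OR/RR = 0.13456 / 0.15911 = 0.84570
The outcome is not rare, so the OR lies further from 1 than the RR.

0.846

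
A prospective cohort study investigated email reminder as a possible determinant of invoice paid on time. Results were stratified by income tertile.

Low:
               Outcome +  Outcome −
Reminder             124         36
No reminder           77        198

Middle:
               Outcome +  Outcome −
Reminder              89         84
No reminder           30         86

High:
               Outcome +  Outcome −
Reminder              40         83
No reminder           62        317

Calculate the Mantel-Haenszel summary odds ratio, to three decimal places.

4.269

OR_MH = Σ(aᵢdᵢ/nᵢ) / Σ(bᵢcᵢ/nᵢ), where nᵢ is the stratum total.
Stratum 1 (Low): n = 435; a·d/n = 124·198/435 = 56.4414; b·c/n = 36·77/435 = 6.3724
Stratum 2 (Middle): n = 289; a·d/n = 89·86/289 = 26.4844; b·c/n = 84·30/289 = 8.7197
Stratum 3 (High): n = 502; a·d/n = 40·317/502 = 25.2590; b·c/n = 83·62/502 = 10.2510
OR_MH = (56.4414 + 26.4844 + 25.2590) / (6.3724 + 8.7197 + 10.2510) = 108.1848 / 25.3431 = 4.26880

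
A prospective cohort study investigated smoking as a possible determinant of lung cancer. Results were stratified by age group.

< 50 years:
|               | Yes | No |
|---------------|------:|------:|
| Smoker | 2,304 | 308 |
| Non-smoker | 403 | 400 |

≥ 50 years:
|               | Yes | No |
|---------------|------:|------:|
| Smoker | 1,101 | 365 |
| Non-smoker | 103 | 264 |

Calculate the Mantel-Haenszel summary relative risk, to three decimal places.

RR_MH = Σ(aᵢ·n₀ᵢ/nᵢ) / Σ(cᵢ·n₁ᵢ/nᵢ), with n₁ᵢ = aᵢ+bᵢ (exposed), n₀ᵢ = cᵢ+dᵢ (unexposed), nᵢ = n₁ᵢ+n₀ᵢ.
Stratum 1 (< 50 years): n₁ = 2612, n₀ = 803, n = 3415; a·n₀/n = 2304·803/3415 = 541.7605; c·n₁/n = 403·2612/3415 = 308.2389
Stratum 2 (≥ 50 years): n₁ = 1466, n₀ = 367, n = 1833; a·n₀/n = 1101·367/1833 = 220.4403; c·n₁/n = 103·1466/1833 = 82.3775
RR_MH = (541.7605 + 220.4403) / (308.2389 + 82.3775) = 762.2007 / 390.6165 = 1.95128

1.951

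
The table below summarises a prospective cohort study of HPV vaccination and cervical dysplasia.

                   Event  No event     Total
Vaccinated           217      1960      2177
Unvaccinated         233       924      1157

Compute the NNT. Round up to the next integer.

10

Risk in treated group = 217/2177 = 0.09968; risk in control = 233/1157 = 0.20138.
Absolute risk reduction = 0.20138 − 0.09968 = 0.10170
NNT = 1 / ARR = 1 / 0.10170 = 9.832 → round up → 10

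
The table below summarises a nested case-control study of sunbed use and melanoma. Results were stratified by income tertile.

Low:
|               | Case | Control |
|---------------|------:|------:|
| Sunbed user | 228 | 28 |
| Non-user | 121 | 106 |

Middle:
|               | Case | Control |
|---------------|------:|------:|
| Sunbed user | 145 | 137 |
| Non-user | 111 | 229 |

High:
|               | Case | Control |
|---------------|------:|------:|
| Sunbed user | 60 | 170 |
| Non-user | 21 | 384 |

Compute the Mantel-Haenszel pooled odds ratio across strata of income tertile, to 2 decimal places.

OR_MH = Σ(aᵢdᵢ/nᵢ) / Σ(bᵢcᵢ/nᵢ), where nᵢ is the stratum total.
Stratum 1 (Low): n = 483; a·d/n = 228·106/483 = 50.0373; b·c/n = 28·121/483 = 7.0145
Stratum 2 (Middle): n = 622; a·d/n = 145·229/622 = 53.3842; b·c/n = 137·111/622 = 24.4486
Stratum 3 (High): n = 635; a·d/n = 60·384/635 = 36.2835; b·c/n = 170·21/635 = 5.6220
OR_MH = (50.0373 + 53.3842 + 36.2835) / (7.0145 + 24.4486 + 5.6220) = 139.7050 / 37.0851 = 3.76715

3.77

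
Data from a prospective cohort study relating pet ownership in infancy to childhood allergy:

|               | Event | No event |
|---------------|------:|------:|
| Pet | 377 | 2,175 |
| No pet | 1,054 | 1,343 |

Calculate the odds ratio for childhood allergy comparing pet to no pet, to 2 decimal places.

0.22

Cells: a = 377, b = 2175, c = 1054, d = 1343.
OR = (a·d)/(b·c) = (377 × 1343) / (2175 × 1054) = 506311 / 2292450 = 0.22086
Exposure is associated with lower odds of childhood allergy (OR = 0.22 < 1).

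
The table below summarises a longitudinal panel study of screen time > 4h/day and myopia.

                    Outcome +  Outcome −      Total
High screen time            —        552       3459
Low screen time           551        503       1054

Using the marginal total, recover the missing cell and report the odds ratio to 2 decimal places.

The missing cell is in the exposed row: 3459 − 552 = 2907.
So a = 2907, b = 552, c = 551, d = 503.
OR = (a·d)/(b·c) = (2907 × 503) / (552 × 551) = 1462221 / 304152 = 4.80753

4.81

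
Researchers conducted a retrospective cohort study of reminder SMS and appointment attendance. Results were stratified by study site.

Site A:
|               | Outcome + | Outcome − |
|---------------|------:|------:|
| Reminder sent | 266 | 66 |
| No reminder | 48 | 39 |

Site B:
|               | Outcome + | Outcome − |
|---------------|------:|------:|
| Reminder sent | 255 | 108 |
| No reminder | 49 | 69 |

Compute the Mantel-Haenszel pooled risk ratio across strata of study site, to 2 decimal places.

1.57

RR_MH = Σ(aᵢ·n₀ᵢ/nᵢ) / Σ(cᵢ·n₁ᵢ/nᵢ), with n₁ᵢ = aᵢ+bᵢ (exposed), n₀ᵢ = cᵢ+dᵢ (unexposed), nᵢ = n₁ᵢ+n₀ᵢ.
Stratum 1 (Site A): n₁ = 332, n₀ = 87, n = 419; a·n₀/n = 266·87/419 = 55.2315; c·n₁/n = 48·332/419 = 38.0334
Stratum 2 (Site B): n₁ = 363, n₀ = 118, n = 481; a·n₀/n = 255·118/481 = 62.5572; c·n₁/n = 49·363/481 = 36.9792
RR_MH = (55.2315 + 62.5572) / (38.0334 + 36.9792) = 117.7887 / 75.0126 = 1.57025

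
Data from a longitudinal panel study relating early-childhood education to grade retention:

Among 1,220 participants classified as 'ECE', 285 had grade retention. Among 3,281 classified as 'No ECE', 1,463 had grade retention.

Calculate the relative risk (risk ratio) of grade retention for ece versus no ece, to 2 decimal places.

0.52

From the description: a = 285, b = 935, c = 1463, d = 1818.
Risk in exposed = 285/1220 = 0.23361; risk in unexposed = 1463/3281 = 0.44590.
RR = 0.23361 / 0.44590 = 0.52390
The risk is 48% lower among the exposed than among the unexposed.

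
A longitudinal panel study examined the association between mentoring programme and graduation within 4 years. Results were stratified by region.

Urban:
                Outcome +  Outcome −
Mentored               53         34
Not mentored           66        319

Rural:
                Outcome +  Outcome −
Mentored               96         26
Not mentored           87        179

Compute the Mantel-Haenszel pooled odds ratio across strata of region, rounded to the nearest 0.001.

OR_MH = Σ(aᵢdᵢ/nᵢ) / Σ(bᵢcᵢ/nᵢ), where nᵢ is the stratum total.
Stratum 1 (Urban): n = 472; a·d/n = 53·319/472 = 35.8199; b·c/n = 34·66/472 = 4.7542
Stratum 2 (Rural): n = 388; a·d/n = 96·179/388 = 44.2887; b·c/n = 26·87/388 = 5.8299
OR_MH = (35.8199 + 44.2887) / (4.7542 + 5.8299) = 80.1086 / 10.5841 = 7.56874

7.569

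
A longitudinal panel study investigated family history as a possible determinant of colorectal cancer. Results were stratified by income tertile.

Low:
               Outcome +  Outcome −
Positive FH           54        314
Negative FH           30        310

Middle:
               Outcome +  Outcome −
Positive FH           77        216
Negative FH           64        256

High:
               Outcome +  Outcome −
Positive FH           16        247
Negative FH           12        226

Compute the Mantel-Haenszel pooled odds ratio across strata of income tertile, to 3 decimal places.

1.509

OR_MH = Σ(aᵢdᵢ/nᵢ) / Σ(bᵢcᵢ/nᵢ), where nᵢ is the stratum total.
Stratum 1 (Low): n = 708; a·d/n = 54·310/708 = 23.6441; b·c/n = 314·30/708 = 13.3051
Stratum 2 (Middle): n = 613; a·d/n = 77·256/613 = 32.1566; b·c/n = 216·64/613 = 22.5514
Stratum 3 (High): n = 501; a·d/n = 16·226/501 = 7.2176; b·c/n = 247·12/501 = 5.9162
OR_MH = (23.6441 + 32.1566 + 7.2176) / (13.3051 + 22.5514 + 5.9162) = 63.0182 / 41.7726 = 1.50860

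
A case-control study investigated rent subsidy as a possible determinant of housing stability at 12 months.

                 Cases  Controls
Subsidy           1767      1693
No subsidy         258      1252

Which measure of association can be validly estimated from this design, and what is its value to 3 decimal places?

5.065

Cells: a = 1767, b = 1693, c = 258, d = 1252.
This is a case-control study: participants were sampled on outcome status, so risks in the source population cannot be estimated directly — relative risk is not valid here. The odds ratio is the appropriate measure.
OR = (a·d)/(b·c) = (1767 × 1252) / (1693 × 258) = 2212284 / 436794 = 5.06482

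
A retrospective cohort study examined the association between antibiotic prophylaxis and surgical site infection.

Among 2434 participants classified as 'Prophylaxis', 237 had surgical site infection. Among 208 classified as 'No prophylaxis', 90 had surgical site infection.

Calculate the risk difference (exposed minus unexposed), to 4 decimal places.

-0.3353

From the description: a = 237, b = 2197, c = 90, d = 118.
Risk in exposed = 237/2434 = 0.097371; risk in unexposed = 90/208 = 0.432692.
Risk difference = 0.097371 − 0.432692 = -0.335322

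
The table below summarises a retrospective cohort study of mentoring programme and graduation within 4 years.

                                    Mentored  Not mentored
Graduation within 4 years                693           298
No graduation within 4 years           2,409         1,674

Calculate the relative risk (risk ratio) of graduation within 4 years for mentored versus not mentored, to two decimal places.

1.48

Reading the table with exposure as columns: a = 693 (Mentored, case), b = 2409 (Mentored, non-case), c = 298 (Not mentored, case), d = 1674.
Risk in exposed = 693/3102 = 0.22340; risk in unexposed = 298/1972 = 0.15112.
RR = 0.22340 / 0.15112 = 1.47837
The risk among the exposed is 1.48 times that among the unexposed.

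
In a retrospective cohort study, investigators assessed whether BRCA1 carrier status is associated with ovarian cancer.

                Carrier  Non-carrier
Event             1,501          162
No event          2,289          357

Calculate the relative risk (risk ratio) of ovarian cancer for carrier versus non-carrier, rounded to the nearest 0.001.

Reading the table with exposure as columns: a = 1501 (Carrier, case), b = 2289 (Carrier, non-case), c = 162 (Non-carrier, case), d = 357.
Risk in exposed = 1501/3790 = 0.39604; risk in unexposed = 162/519 = 0.31214.
RR = 0.39604 / 0.31214 = 1.26880
The risk among the exposed is 1.27 times that among the unexposed.

1.269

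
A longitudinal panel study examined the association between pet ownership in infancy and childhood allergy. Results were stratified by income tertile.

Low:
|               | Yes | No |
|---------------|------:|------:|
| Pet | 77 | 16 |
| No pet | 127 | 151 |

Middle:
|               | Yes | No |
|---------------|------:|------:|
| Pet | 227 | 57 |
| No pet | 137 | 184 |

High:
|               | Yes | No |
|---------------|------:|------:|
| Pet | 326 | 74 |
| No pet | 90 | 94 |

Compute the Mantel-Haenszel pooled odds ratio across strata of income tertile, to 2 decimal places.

OR_MH = Σ(aᵢdᵢ/nᵢ) / Σ(bᵢcᵢ/nᵢ), where nᵢ is the stratum total.
Stratum 1 (Low): n = 371; a·d/n = 77·151/371 = 31.3396; b·c/n = 16·127/371 = 5.4771
Stratum 2 (Middle): n = 605; a·d/n = 227·184/605 = 69.0380; b·c/n = 57·137/605 = 12.9074
Stratum 3 (High): n = 584; a·d/n = 326·94/584 = 52.4726; b·c/n = 74·90/584 = 11.4041
OR_MH = (31.3396 + 69.0380 + 52.4726) / (5.4771 + 12.9074 + 11.4041) = 152.8502 / 29.7886 = 5.13116

5.13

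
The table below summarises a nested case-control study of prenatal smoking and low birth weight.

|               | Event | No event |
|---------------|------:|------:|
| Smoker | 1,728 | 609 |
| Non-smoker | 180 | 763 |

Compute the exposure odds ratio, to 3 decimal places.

12.028

Cells: a = 1728, b = 609, c = 180, d = 763.
OR = (a·d)/(b·c) = (1728 × 763) / (609 × 180) = 1318464 / 109620 = 12.02759
The odds of low birth weight are about 12.03 times as high in the smoker group.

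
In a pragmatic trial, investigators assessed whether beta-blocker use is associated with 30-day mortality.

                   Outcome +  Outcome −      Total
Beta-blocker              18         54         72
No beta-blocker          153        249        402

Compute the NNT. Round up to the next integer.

8

Risk in treated group = 18/72 = 0.25000; risk in control = 153/402 = 0.38060.
Absolute risk reduction = 0.38060 − 0.25000 = 0.13060
NNT = 1 / ARR = 1 / 0.13060 = 7.657 → round up → 8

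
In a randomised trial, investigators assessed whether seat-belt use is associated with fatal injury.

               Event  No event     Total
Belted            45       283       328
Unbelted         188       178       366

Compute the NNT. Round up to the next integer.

Risk in treated group = 45/328 = 0.13720; risk in control = 188/366 = 0.51366.
Absolute risk reduction = 0.51366 − 0.13720 = 0.37647
NNT = 1 / ARR = 1 / 0.37647 = 2.656 → round up → 3

3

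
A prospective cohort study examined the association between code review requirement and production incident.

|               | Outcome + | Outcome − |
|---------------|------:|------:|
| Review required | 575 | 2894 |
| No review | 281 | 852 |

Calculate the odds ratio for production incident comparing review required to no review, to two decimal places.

Cells: a = 575, b = 2894, c = 281, d = 852.
OR = (a·d)/(b·c) = (575 × 852) / (2894 × 281) = 489900 / 813214 = 0.60242
Exposure is associated with lower odds of production incident (OR = 0.60 < 1).

0.60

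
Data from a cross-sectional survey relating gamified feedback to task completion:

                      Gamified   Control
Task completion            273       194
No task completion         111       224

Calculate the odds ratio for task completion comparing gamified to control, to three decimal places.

2.840

Reading the table with exposure as columns: a = 273 (Gamified, case), b = 111 (Gamified, non-case), c = 194 (Control, case), d = 224.
OR = (a·d)/(b·c) = (273 × 224) / (111 × 194) = 61152 / 21534 = 2.83979
The odds of task completion are about 2.84 times as high in the gamified group.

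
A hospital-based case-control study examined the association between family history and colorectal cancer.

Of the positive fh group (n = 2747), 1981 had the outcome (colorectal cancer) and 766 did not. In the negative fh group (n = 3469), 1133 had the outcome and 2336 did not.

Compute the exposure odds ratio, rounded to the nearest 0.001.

From the description: a = 1981, b = 766, c = 1133, d = 2336.
OR = (a·d)/(b·c) = (1981 × 2336) / (766 × 1133) = 4627616 / 867878 = 5.33210
The odds of colorectal cancer are about 5.33 times as high in the positive fh group.

5.332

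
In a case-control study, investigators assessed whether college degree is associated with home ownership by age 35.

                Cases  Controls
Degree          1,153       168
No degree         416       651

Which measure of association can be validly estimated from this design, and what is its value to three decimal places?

10.740

Cells: a = 1153, b = 168, c = 416, d = 651.
This is a case-control study: participants were sampled on outcome status, so risks in the source population cannot be estimated directly — relative risk is not valid here. The odds ratio is the appropriate measure.
OR = (a·d)/(b·c) = (1153 × 651) / (168 × 416) = 750603 / 69888 = 10.74008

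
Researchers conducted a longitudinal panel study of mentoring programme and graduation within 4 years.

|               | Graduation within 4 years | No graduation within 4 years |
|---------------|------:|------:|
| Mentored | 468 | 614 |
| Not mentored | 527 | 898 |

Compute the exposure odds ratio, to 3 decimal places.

Cells: a = 468, b = 614, c = 527, d = 898.
OR = (a·d)/(b·c) = (468 × 898) / (614 × 527) = 420264 / 323578 = 1.29880
The odds of graduation within 4 years are about 1.30 times as high in the mentored group.

1.299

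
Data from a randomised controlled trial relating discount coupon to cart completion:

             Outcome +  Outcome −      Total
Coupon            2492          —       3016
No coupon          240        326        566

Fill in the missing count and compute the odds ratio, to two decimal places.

6.46

The missing cell is in the exposed row: 3016 − 2492 = 524.
So a = 2492, b = 524, c = 240, d = 326.
OR = (a·d)/(b·c) = (2492 × 326) / (524 × 240) = 812392 / 125760 = 6.45986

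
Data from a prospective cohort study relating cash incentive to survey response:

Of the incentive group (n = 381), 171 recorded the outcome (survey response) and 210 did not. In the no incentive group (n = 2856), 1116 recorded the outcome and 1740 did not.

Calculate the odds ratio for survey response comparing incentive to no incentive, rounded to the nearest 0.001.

From the description: a = 171, b = 210, c = 1116, d = 1740.
OR = (a·d)/(b·c) = (171 × 1740) / (210 × 1116) = 297540 / 234360 = 1.26959
The odds of survey response are about 1.27 times as high in the incentive group.

1.270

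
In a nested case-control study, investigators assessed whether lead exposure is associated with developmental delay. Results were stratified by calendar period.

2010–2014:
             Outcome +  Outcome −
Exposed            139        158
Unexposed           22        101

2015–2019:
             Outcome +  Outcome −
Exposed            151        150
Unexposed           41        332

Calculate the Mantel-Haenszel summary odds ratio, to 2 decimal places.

6.20

OR_MH = Σ(aᵢdᵢ/nᵢ) / Σ(bᵢcᵢ/nᵢ), where nᵢ is the stratum total.
Stratum 1 (2010–2014): n = 420; a·d/n = 139·101/420 = 33.4262; b·c/n = 158·22/420 = 8.2762
Stratum 2 (2015–2019): n = 674; a·d/n = 151·332/674 = 74.3798; b·c/n = 150·41/674 = 9.1246
OR_MH = (33.4262 + 74.3798) / (8.2762 + 9.1246) = 107.8060 / 17.4008 = 6.19546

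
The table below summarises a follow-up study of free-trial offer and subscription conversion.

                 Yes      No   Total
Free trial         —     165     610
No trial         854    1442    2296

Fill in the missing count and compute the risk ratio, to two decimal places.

1.96

The missing cell is in the exposed row: 610 − 165 = 445.
So a = 445, b = 165, c = 854, d = 1442.
RR = [a/(a+b)] / [c/(c+d)] = (445/610) / (854/2296) = 0.72951/0.37195 = 1.96130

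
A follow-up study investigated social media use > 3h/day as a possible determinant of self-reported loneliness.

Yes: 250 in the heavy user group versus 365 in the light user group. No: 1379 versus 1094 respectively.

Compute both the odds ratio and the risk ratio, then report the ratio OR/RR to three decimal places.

From the description: a = 250, b = 1379, c = 365, d = 1094.
OR = (250·1094)/(1379·365) = 273500/503335 = 0.54338
Risk in exposed = 250/1629 = 0.15347; risk in unexposed = 365/1459 = 0.25017; RR = 0.61345
OR/RR = 0.54338 / 0.61345 = 0.88577
The outcome is not rare, so the OR lies further from 1 than the RR.

0.886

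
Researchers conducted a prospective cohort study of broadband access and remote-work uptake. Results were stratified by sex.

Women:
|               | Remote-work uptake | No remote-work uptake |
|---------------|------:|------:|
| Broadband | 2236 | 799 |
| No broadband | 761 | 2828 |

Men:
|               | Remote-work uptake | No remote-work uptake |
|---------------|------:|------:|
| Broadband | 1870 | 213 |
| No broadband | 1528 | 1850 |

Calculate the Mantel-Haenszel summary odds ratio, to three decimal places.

OR_MH = Σ(aᵢdᵢ/nᵢ) / Σ(bᵢcᵢ/nᵢ), where nᵢ is the stratum total.
Stratum 1 (Women): n = 6624; a·d/n = 2236·2828/6624 = 954.6208; b·c/n = 799·761/6624 = 91.7933
Stratum 2 (Men): n = 5461; a·d/n = 1870·1850/5461 = 633.4920; b·c/n = 213·1528/5461 = 59.5979
OR_MH = (954.6208 + 633.4920) / (91.7933 + 59.5979) = 1588.1128 / 151.3912 = 10.49013

10.490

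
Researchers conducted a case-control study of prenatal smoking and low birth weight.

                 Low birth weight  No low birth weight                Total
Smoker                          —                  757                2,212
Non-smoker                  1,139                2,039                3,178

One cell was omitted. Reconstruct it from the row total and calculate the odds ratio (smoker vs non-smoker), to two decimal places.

3.44

The missing cell is in the exposed row: 2212 − 757 = 1455.
So a = 1455, b = 757, c = 1139, d = 2039.
OR = (a·d)/(b·c) = (1455 × 2039) / (757 × 1139) = 2966745 / 862223 = 3.44081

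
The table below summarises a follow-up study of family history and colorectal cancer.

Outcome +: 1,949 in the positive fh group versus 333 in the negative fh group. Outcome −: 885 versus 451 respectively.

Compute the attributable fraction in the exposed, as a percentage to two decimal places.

From the description: a = 1949, b = 885, c = 333, d = 451.
Risk in exposed = 1949/2834 = 0.68772; risk in unexposed = 333/784 = 0.42474.
RR = 0.68772/0.42474 = 1.61914
AR% = (RR − 1)/RR × 100 = (1.61914 − 1)/1.61914 × 100 = 38.2387%

38.24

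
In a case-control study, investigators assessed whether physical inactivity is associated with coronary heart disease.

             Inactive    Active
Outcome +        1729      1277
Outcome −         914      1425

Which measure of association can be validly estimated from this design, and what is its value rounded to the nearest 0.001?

2.111

Reading the table with exposure as columns: a = 1729 (Inactive, case), b = 914 (Inactive, non-case), c = 1277 (Active, case), d = 1425.
This is a case-control study: participants were sampled on outcome status, so risks in the source population cannot be estimated directly — relative risk is not valid here. The odds ratio is the appropriate measure.
OR = (a·d)/(b·c) = (1729 × 1425) / (914 × 1277) = 2463825 / 1167178 = 2.11092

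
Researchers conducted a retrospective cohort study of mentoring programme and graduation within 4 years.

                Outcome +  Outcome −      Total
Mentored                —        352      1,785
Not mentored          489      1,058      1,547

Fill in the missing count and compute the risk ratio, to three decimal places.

2.540

The missing cell is in the exposed row: 1785 − 352 = 1433.
So a = 1433, b = 352, c = 489, d = 1058.
RR = [a/(a+b)] / [c/(c+d)] = (1433/1785) / (489/1547) = 0.80280/0.31610 = 2.53974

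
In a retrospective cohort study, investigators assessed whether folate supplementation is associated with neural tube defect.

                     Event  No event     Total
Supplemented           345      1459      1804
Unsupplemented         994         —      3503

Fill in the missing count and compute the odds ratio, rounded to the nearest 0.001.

The missing cell is in the unexposed row: 3503 − 994 = 2509.
So a = 345, b = 1459, c = 994, d = 2509.
OR = (a·d)/(b·c) = (345 × 2509) / (1459 × 994) = 865605 / 1450246 = 0.59687

0.597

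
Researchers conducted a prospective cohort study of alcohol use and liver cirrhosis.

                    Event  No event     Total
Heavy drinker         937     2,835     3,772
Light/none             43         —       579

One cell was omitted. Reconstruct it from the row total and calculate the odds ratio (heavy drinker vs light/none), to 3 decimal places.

The missing cell is in the unexposed row: 579 − 43 = 536.
So a = 937, b = 2835, c = 43, d = 536.
OR = (a·d)/(b·c) = (937 × 536) / (2835 × 43) = 502232 / 121905 = 4.11986

4.120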